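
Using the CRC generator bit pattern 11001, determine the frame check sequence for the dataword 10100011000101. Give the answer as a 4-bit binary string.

0100

Append 4 zeros: 101000110001010000. Divide by 11001 (XOR where the leading bit is 1):
  pos 0: 10100 XOR 11001 = 01101
  pos 1: 11010 XOR 11001 = 00011
  pos 4: 11110 XOR 11001 = 00111
  pos 6: 11100 XOR 11001 = 00101
  pos 8: 10110 XOR 11001 = 01111
  pos 9: 11111 XOR 11001 = 00110
  pos 11: 11000 XOR 11001 = 00001
Remainder (last 4 bits) = 0100. This is the CRC / FCS.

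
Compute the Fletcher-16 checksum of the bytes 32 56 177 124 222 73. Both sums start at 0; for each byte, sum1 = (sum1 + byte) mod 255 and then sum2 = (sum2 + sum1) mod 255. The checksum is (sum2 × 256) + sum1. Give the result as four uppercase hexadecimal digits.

Running sums (mod 255):
  after byte 0 (32): sum1=32, sum2=32
  after byte 1 (56): sum1=88, sum2=120
  after byte 2 (177): sum1=10, sum2=130
  after byte 3 (124): sum1=134, sum2=9
  after byte 4 (222): sum1=101, sum2=110
  after byte 5 (73): sum1=174, sum2=29
Checksum = sum2·256 + sum1 = 29·256 + 174 = 7598 = 0x1DAE.

1DAE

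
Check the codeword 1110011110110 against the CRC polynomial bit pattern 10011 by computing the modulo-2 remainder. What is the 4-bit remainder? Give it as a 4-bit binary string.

Modulo-2 division of 1110011110110 by 10011:
  pos 0: 11100 XOR 10011 = 01111
  pos 1: 11111 XOR 10011 = 01100
  pos 2: 11001 XOR 10011 = 01010
  pos 3: 10101 XOR 10011 = 00110
  pos 5: 11010 XOR 10011 = 01001
  pos 6: 10011 XOR 10011 = 00000
Remainder = 0010 (nonzero — an error is detected).

0010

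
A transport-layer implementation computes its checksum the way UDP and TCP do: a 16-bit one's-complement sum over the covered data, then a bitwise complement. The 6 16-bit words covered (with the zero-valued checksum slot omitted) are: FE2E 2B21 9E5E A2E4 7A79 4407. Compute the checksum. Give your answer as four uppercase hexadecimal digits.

One's-complement addition (fold any carry out of bit 15 back into bit 0):
  0xFE2E + 0x2B21 = 0x1294F → wrap carry → 0x2950
  0x2950 + 0x9E5E = 0x0C7AE
  0xC7AE + 0xA2E4 = 0x16A92 → wrap carry → 0x6A93
  0x6A93 + 0x7A79 = 0x0E50C
  0xE50C + 0x4407 = 0x12913 → wrap carry → 0x2914
One's-complement sum = 0x2914.
Checksum = ~0x2914 & 0xFFFF = 0xD6EB.

D6EB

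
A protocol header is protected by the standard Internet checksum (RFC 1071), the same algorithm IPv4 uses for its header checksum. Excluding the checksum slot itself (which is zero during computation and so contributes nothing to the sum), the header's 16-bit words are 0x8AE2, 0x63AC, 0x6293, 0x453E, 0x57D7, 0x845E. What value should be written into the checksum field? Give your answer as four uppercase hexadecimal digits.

8D69

One's-complement addition (fold any carry out of bit 15 back into bit 0):
  0x8AE2 + 0x63AC = 0x0EE8E
  0xEE8E + 0x6293 = 0x15121 → wrap carry → 0x5122
  0x5122 + 0x453E = 0x09660
  0x9660 + 0x57D7 = 0x0EE37
  0xEE37 + 0x845E = 0x17295 → wrap carry → 0x7296
One's-complement sum = 0x7296.
Checksum = ~0x7296 & 0xFFFF = 0x8D69.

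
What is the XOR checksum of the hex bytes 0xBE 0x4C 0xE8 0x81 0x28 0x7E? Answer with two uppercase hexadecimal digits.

XOR the bytes together:
  start with 0xBE
  0xBE ⊕ 0x4C = 0xF2
  0xF2 ⊕ 0xE8 = 0x1A
  0x1A ⊕ 0x81 = 0x9B
  0x9B ⊕ 0x28 = 0xB3
  0xB3 ⊕ 0x7E = 0xCD

CD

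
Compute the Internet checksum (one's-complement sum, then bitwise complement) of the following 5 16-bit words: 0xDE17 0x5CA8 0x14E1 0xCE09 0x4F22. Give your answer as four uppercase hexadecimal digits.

9332

One's-complement addition (fold any carry out of bit 15 back into bit 0):
  0xDE17 + 0x5CA8 = 0x13ABF → wrap carry → 0x3AC0
  0x3AC0 + 0x14E1 = 0x04FA1
  0x4FA1 + 0xCE09 = 0x11DAA → wrap carry → 0x1DAB
  0x1DAB + 0x4F22 = 0x06CCD
One's-complement sum = 0x6CCD.
Checksum = ~0x6CCD & 0xFFFF = 0x9332.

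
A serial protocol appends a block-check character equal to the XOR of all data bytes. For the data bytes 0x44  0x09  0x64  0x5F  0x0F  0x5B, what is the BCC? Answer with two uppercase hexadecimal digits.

XOR the bytes together:
  start with 0x44
  0x44 ⊕ 0x09 = 0x4D
  0x4D ⊕ 0x64 = 0x29
  0x29 ⊕ 0x5F = 0x76
  0x76 ⊕ 0x0F = 0x79
  0x79 ⊕ 0x5B = 0x22

22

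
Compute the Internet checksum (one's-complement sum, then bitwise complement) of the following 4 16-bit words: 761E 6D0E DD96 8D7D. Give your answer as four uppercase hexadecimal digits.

One's-complement addition (fold any carry out of bit 15 back into bit 0):
  0x761E + 0x6D0E = 0x0E32C
  0xE32C + 0xDD96 = 0x1C0C2 → wrap carry → 0xC0C3
  0xC0C3 + 0x8D7D = 0x14E40 → wrap carry → 0x4E41
One's-complement sum = 0x4E41.
Checksum = ~0x4E41 & 0xFFFF = 0xB1BE.

B1BE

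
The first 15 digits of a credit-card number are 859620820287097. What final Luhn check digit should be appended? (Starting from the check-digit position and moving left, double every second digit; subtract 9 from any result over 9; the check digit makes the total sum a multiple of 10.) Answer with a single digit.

0

Partial digits right→left: 7 9 0 7 8 2 0 2 8 0 2 6 9 5 8
Double every second digit counting from the check-digit position (so the 1st, 3rd, 5th, ... of the partial from the right).
  doubled (with −9 where >9): 5 0 7 0 7 4 9 7 → sum 39
  kept as-is: 9 7 2 2 0 6 5 → sum 31
Total = 39 + 31 = 70.
Check digit = (10 − (70 mod 10)) mod 10 = 0.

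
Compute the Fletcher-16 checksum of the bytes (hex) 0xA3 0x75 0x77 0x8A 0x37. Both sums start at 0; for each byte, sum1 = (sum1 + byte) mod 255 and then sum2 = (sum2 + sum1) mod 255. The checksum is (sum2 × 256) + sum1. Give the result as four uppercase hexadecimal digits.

BA52

Running sums (mod 255):
  after byte 0 (0xA3): sum1=163, sum2=163
  after byte 1 (0x75): sum1=25, sum2=188
  after byte 2 (0x77): sum1=144, sum2=77
  after byte 3 (0x8A): sum1=27, sum2=104
  after byte 4 (0x37): sum1=82, sum2=186
Checksum = sum2·256 + sum1 = 186·256 + 82 = 47698 = 0xBA52.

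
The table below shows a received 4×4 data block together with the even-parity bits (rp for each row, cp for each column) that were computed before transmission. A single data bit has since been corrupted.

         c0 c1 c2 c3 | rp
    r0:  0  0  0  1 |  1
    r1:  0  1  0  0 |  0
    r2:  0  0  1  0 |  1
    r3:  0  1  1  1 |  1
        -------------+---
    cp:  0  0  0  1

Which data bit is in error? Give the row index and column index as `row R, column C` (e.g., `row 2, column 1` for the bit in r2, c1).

Recompute each row's even parity and compare to rp:
  r0: data parity 1, sent rp 1 → ok
  r1: data parity 1, sent rp 0 → mismatch
  r2: data parity 1, sent rp 1 → ok
  r3: data parity 1, sent rp 1 → ok
Recompute each column's even parity and compare to cp:
  c0: data parity 0, sent cp 0 → ok
  c1: data parity 0, sent cp 0 → ok
  c2: data parity 0, sent cp 0 → ok
  c3: data parity 0, sent cp 1 → mismatch
Exactly one row (r1) and one column (c3) fail → the flipped bit is at their intersection.

row 1, column 3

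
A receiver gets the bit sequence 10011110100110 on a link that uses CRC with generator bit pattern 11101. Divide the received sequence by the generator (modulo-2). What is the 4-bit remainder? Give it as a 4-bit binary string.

Modulo-2 division of 10011110100110 by 11101:
  pos 0: 10011 XOR 11101 = 01110
  pos 1: 11101 XOR 11101 = 00000
  pos 6: 10100 XOR 11101 = 01001
  pos 7: 10011 XOR 11101 = 01110
  pos 8: 11101 XOR 11101 = 00000
Remainder = 0000 (zero — the frame passes the CRC check).

0000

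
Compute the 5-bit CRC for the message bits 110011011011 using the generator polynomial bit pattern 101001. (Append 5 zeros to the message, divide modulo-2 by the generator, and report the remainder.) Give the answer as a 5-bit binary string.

00111

Append 5 zeros: 11001101101100000. Divide by 101001 (XOR where the leading bit is 1):
  pos 0: 110011 XOR 101001 = 011010
  pos 1: 110100 XOR 101001 = 011101
  pos 2: 111011 XOR 101001 = 010010
  pos 3: 100101 XOR 101001 = 001100
  pos 5: 110001 XOR 101001 = 011000
  pos 6: 110001 XOR 101001 = 011000
  pos 7: 110000 XOR 101001 = 011001
  pos 8: 110010 XOR 101001 = 011011
  pos 9: 110110 XOR 101001 = 011111
  pos 10: 111110 XOR 101001 = 010111
  pos 11: 101110 XOR 101001 = 000111
Remainder (last 5 bits) = 00111. This is the CRC / FCS.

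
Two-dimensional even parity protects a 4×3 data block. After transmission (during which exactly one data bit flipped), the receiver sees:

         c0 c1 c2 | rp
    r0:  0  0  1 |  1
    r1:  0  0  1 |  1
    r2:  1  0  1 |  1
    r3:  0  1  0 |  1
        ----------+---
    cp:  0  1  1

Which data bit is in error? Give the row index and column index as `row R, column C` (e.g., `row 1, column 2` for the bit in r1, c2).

Recompute each row's even parity and compare to rp:
  r0: data parity 1, sent rp 1 → ok
  r1: data parity 1, sent rp 1 → ok
  r2: data parity 0, sent rp 1 → mismatch
  r3: data parity 1, sent rp 1 → ok
Recompute each column's even parity and compare to cp:
  c0: data parity 1, sent cp 0 → mismatch
  c1: data parity 1, sent cp 1 → ok
  c2: data parity 1, sent cp 1 → ok
Exactly one row (r2) and one column (c0) fail → the flipped bit is at their intersection.

row 2, column 0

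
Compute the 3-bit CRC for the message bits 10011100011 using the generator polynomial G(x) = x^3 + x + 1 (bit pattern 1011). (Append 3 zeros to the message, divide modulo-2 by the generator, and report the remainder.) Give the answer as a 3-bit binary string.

Append 3 zeros: 10011100011000. Divide by 1011 (XOR where the leading bit is 1):
  pos 0: 1001 XOR 1011 = 0010
  pos 2: 1011 XOR 1011 = 0000
  pos 9: 1100 XOR 1011 = 0111
  pos 10: 1110 XOR 1011 = 0101
Remainder (last 3 bits) = 101. This is the CRC / FCS.

101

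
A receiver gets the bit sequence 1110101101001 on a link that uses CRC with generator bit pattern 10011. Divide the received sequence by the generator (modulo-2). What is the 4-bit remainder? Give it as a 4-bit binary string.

0000

Modulo-2 division of 1110101101001 by 10011:
  pos 0: 11101 XOR 10011 = 01110
  pos 1: 11100 XOR 10011 = 01111
  pos 2: 11111 XOR 10011 = 01100
  pos 3: 11001 XOR 10011 = 01010
  pos 4: 10100 XOR 10011 = 00111
  pos 6: 11110 XOR 10011 = 01101
  pos 7: 11010 XOR 10011 = 01001
  pos 8: 10011 XOR 10011 = 00000
Remainder = 0000 (zero — the frame passes the CRC check).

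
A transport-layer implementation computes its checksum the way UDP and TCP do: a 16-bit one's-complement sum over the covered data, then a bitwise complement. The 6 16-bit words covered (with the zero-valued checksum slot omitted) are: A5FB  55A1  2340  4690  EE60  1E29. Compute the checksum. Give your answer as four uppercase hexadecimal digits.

8E08

One's-complement addition (fold any carry out of bit 15 back into bit 0):
  0xA5FB + 0x55A1 = 0x0FB9C
  0xFB9C + 0x2340 = 0x11EDC → wrap carry → 0x1EDD
  0x1EDD + 0x4690 = 0x0656D
  0x656D + 0xEE60 = 0x153CD → wrap carry → 0x53CE
  0x53CE + 0x1E29 = 0x071F7
One's-complement sum = 0x71F7.
Checksum = ~0x71F7 & 0xFFFF = 0x8E08.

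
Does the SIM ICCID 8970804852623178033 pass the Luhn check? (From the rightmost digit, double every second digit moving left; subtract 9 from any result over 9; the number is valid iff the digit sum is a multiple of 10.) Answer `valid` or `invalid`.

From the right, keep odd positions and double even positions (subtract 9 from any doubled value over 9):
  doubled (positions 2,4,...): 6 7 2 4 4 7 0 0 9 → sum 39
  kept (positions 1,3,...): 3 0 7 3 6 5 4 8 7 8 → sum 51
Total = 90.
90 mod 10 = 0, so the number is valid.

valid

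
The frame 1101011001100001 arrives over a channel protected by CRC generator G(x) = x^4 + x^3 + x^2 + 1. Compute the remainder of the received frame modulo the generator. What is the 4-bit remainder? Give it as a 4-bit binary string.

Modulo-2 division of 1101011001100001 by 11101:
  pos 0: 11010 XOR 11101 = 00111
  pos 2: 11111 XOR 11101 = 00010
  pos 5: 10001 XOR 11101 = 01100
  pos 6: 11001 XOR 11101 = 00100
  pos 8: 10000 XOR 11101 = 01101
  pos 9: 11010 XOR 11101 = 00111
  pos 11: 11101 XOR 11101 = 00000
Remainder = 0000 (zero — the frame passes the CRC check).

0000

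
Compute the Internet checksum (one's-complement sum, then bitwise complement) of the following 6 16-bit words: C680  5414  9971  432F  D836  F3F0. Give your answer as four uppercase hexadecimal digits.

3CA2

One's-complement addition (fold any carry out of bit 15 back into bit 0):
  0xC680 + 0x5414 = 0x11A94 → wrap carry → 0x1A95
  0x1A95 + 0x9971 = 0x0B406
  0xB406 + 0x432F = 0x0F735
  0xF735 + 0xD836 = 0x1CF6B → wrap carry → 0xCF6C
  0xCF6C + 0xF3F0 = 0x1C35C → wrap carry → 0xC35D
One's-complement sum = 0xC35D.
Checksum = ~0xC35D & 0xFFFF = 0x3CA2.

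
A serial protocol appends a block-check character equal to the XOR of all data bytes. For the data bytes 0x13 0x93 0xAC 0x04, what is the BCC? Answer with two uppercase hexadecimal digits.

XOR the bytes together:
  start with 0x13
  0x13 ⊕ 0x93 = 0x80
  0x80 ⊕ 0xAC = 0x2C
  0x2C ⊕ 0x04 = 0x28

28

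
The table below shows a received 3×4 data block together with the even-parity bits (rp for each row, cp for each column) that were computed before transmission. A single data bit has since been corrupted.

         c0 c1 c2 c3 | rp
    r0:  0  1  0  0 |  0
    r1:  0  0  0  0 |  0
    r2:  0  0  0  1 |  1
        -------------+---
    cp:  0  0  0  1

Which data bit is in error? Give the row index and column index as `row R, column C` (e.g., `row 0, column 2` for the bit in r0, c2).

Recompute each row's even parity and compare to rp:
  r0: data parity 1, sent rp 0 → mismatch
  r1: data parity 0, sent rp 0 → ok
  r2: data parity 1, sent rp 1 → ok
Recompute each column's even parity and compare to cp:
  c0: data parity 0, sent cp 0 → ok
  c1: data parity 1, sent cp 0 → mismatch
  c2: data parity 0, sent cp 0 → ok
  c3: data parity 1, sent cp 1 → ok
Exactly one row (r0) and one column (c1) fail → the flipped bit is at their intersection.

row 0, column 1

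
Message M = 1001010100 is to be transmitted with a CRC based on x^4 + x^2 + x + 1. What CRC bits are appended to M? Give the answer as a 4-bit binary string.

Append 4 zeros: 10010101000000. Divide by 10111 (XOR where the leading bit is 1):
  pos 0: 10010 XOR 10111 = 00101
  pos 2: 10110 XOR 10111 = 00001
  pos 6: 11000 XOR 10111 = 01111
  pos 7: 11110 XOR 10111 = 01001
  pos 8: 10010 XOR 10111 = 00101
Remainder (last 4 bits) = 1010. This is the CRC / FCS.

1010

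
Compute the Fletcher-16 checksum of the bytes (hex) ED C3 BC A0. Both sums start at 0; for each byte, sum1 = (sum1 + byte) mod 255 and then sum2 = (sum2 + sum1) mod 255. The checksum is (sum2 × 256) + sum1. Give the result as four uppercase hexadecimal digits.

1D0F

Running sums (mod 255):
  after byte 0 (ED): sum1=237, sum2=237
  after byte 1 (C3): sum1=177, sum2=159
  after byte 2 (BC): sum1=110, sum2=14
  after byte 3 (A0): sum1=15, sum2=29
Checksum = sum2·256 + sum1 = 29·256 + 15 = 7439 = 0x1D0F.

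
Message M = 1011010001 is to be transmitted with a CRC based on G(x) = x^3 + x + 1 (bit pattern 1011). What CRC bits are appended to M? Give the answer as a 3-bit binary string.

Append 3 zeros: 1011010001000. Divide by 1011 (XOR where the leading bit is 1):
  pos 0: 1011 XOR 1011 = 0000
  pos 5: 1000 XOR 1011 = 0011
  pos 7: 1110 XOR 1011 = 0101
  pos 8: 1010 XOR 1011 = 0001
Remainder (last 3 bits) = 010. This is the CRC / FCS.

010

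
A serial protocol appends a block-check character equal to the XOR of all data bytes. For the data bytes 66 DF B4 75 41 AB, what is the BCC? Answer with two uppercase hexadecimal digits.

92

XOR the bytes together:
  start with 0x66
  0x66 ⊕ 0xDF = 0xB9
  0xB9 ⊕ 0xB4 = 0x0D
  0x0D ⊕ 0x75 = 0x78
  0x78 ⊕ 0x41 = 0x39
  0x39 ⊕ 0xAB = 0x92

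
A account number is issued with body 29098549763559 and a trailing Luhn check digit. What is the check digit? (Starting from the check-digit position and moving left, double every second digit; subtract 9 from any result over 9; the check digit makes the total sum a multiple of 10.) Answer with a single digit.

0

Partial digits right→left: 9 5 5 3 6 7 9 4 5 8 9 0 9 2
Double every second digit counting from the check-digit position (so the 1st, 3rd, 5th, ... of the partial from the right).
  doubled (with −9 where >9): 9 1 3 9 1 9 9 → sum 41
  kept as-is: 5 3 7 4 8 0 2 → sum 29
Total = 41 + 29 = 70.
Check digit = (10 − (70 mod 10)) mod 10 = 0.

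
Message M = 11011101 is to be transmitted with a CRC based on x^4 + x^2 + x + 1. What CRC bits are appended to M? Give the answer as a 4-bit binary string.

Append 4 zeros: 110111010000. Divide by 10111 (XOR where the leading bit is 1):
  pos 0: 11011 XOR 10111 = 01100
  pos 1: 11001 XOR 10111 = 01110
  pos 2: 11100 XOR 10111 = 01011
  pos 3: 10111 XOR 10111 = 00000
Remainder (last 4 bits) = 0000. This is the CRC / FCS.

0000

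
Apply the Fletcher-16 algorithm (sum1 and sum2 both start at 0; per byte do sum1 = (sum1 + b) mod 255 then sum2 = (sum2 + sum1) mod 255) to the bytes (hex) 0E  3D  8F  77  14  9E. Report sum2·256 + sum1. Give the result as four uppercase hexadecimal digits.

Running sums (mod 255):
  after byte 0 (0E): sum1=14, sum2=14
  after byte 1 (3D): sum1=75, sum2=89
  after byte 2 (8F): sum1=218, sum2=52
  after byte 3 (77): sum1=82, sum2=134
  after byte 4 (14): sum1=102, sum2=236
  after byte 5 (9E): sum1=5, sum2=241
Checksum = sum2·256 + sum1 = 241·256 + 5 = 61701 = 0xF105.

F105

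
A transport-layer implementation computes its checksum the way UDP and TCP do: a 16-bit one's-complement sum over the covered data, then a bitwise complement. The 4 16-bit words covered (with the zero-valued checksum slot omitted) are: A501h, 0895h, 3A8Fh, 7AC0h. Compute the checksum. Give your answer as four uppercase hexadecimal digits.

9D19

One's-complement addition (fold any carry out of bit 15 back into bit 0):
  0xA501 + 0x0895 = 0x0AD96
  0xAD96 + 0x3A8F = 0x0E825
  0xE825 + 0x7AC0 = 0x162E5 → wrap carry → 0x62E6
One's-complement sum = 0x62E6.
Checksum = ~0x62E6 & 0xFFFF = 0x9D19.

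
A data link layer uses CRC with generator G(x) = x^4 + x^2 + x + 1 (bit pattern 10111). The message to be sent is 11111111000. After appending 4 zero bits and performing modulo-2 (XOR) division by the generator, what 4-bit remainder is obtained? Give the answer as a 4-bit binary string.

1100

Append 4 zeros: 111111110000000. Divide by 10111 (XOR where the leading bit is 1):
  pos 0: 11111 XOR 10111 = 01000
  pos 1: 10001 XOR 10111 = 00110
  pos 3: 11011 XOR 10111 = 01100
  pos 4: 11000 XOR 10111 = 01111
  pos 5: 11110 XOR 10111 = 01001
  pos 6: 10010 XOR 10111 = 00101
  pos 8: 10100 XOR 10111 = 00011
Remainder (last 4 bits) = 1100. This is the CRC / FCS.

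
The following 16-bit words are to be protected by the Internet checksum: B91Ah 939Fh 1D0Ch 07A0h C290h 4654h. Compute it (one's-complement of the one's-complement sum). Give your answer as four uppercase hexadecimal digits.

85B4

One's-complement addition (fold any carry out of bit 15 back into bit 0):
  0xB91A + 0x939F = 0x14CB9 → wrap carry → 0x4CBA
  0x4CBA + 0x1D0C = 0x069C6
  0x69C6 + 0x07A0 = 0x07166
  0x7166 + 0xC290 = 0x133F6 → wrap carry → 0x33F7
  0x33F7 + 0x4654 = 0x07A4B
One's-complement sum = 0x7A4B.
Checksum = ~0x7A4B & 0xFFFF = 0x85B4.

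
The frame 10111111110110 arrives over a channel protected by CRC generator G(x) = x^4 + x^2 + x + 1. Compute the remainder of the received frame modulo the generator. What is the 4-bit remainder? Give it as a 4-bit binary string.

Modulo-2 division of 10111111110110 by 10111:
  pos 0: 10111 XOR 10111 = 00000
  pos 5: 11111 XOR 10111 = 01000
  pos 6: 10000 XOR 10111 = 00111
  pos 8: 11111 XOR 10111 = 01000
  pos 9: 10000 XOR 10111 = 00111
Remainder = 0111 (nonzero — an error is detected).

0111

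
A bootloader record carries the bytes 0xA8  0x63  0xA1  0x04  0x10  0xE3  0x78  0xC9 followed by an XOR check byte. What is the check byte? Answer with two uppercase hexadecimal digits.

2C

XOR the bytes together:
  start with 0xA8
  0xA8 ⊕ 0x63 = 0xCB
  0xCB ⊕ 0xA1 = 0x6A
  0x6A ⊕ 0x04 = 0x6E
  0x6E ⊕ 0x10 = 0x7E
  0x7E ⊕ 0xE3 = 0x9D
  0x9D ⊕ 0x78 = 0xE5
  0xE5 ⊕ 0xC9 = 0x2C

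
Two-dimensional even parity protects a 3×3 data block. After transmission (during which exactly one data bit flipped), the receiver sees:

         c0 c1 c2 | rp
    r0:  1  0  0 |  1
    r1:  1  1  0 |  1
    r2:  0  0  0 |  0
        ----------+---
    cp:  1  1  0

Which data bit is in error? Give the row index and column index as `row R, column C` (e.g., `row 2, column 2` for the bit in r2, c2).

Recompute each row's even parity and compare to rp:
  r0: data parity 1, sent rp 1 → ok
  r1: data parity 0, sent rp 1 → mismatch
  r2: data parity 0, sent rp 0 → ok
Recompute each column's even parity and compare to cp:
  c0: data parity 0, sent cp 1 → mismatch
  c1: data parity 1, sent cp 1 → ok
  c2: data parity 0, sent cp 0 → ok
Exactly one row (r1) and one column (c0) fail → the flipped bit is at their intersection.

row 1, column 0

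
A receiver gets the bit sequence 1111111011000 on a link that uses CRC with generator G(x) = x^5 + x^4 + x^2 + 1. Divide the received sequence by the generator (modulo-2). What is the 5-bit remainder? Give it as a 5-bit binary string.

10110

Modulo-2 division of 1111111011000 by 110101:
  pos 0: 111111 XOR 110101 = 001010
  pos 2: 101010 XOR 110101 = 011111
  pos 3: 111111 XOR 110101 = 001010
  pos 5: 101010 XOR 110101 = 011111
  pos 6: 111110 XOR 110101 = 001011
Remainder = 10110 (nonzero — an error is detected).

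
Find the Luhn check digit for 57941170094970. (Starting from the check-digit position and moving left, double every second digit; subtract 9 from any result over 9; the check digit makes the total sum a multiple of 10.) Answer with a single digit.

Partial digits right→left: 0 7 9 4 9 0 0 7 1 1 4 9 7 5
Double every second digit counting from the check-digit position (so the 1st, 3rd, 5th, ... of the partial from the right).
  doubled (with −9 where >9): 0 9 9 0 2 8 5 → sum 33
  kept as-is: 7 4 0 7 1 9 5 → sum 33
Total = 33 + 33 = 66.
Check digit = (10 − (66 mod 10)) mod 10 = 4.

4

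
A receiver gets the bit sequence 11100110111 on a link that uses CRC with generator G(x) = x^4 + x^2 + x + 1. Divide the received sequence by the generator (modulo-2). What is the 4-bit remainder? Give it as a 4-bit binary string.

0000

Modulo-2 division of 11100110111 by 10111:
  pos 0: 11100 XOR 10111 = 01011
  pos 1: 10111 XOR 10111 = 00000
  pos 6: 10111 XOR 10111 = 00000
Remainder = 0000 (zero — the frame passes the CRC check).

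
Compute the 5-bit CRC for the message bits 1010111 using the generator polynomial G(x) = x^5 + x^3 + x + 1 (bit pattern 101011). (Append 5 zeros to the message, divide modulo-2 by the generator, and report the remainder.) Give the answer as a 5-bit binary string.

01011

Append 5 zeros: 101011100000. Divide by 101011 (XOR where the leading bit is 1):
  pos 0: 101011 XOR 101011 = 000000
  pos 6: 100000 XOR 101011 = 001011
Remainder (last 5 bits) = 01011. This is the CRC / FCS.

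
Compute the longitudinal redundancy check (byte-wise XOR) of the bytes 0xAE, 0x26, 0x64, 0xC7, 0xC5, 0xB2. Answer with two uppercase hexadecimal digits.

XOR the bytes together:
  start with 0xAE
  0xAE ⊕ 0x26 = 0x88
  0x88 ⊕ 0x64 = 0xEC
  0xEC ⊕ 0xC7 = 0x2B
  0x2B ⊕ 0xC5 = 0xEE
  0xEE ⊕ 0xB2 = 0x5C

5C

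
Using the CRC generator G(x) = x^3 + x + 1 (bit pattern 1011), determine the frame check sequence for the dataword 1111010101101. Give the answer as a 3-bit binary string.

Append 3 zeros: 1111010101101000. Divide by 1011 (XOR where the leading bit is 1):
  pos 0: 1111 XOR 1011 = 0100
  pos 1: 1000 XOR 1011 = 0011
  pos 3: 1110 XOR 1011 = 0101
  pos 4: 1011 XOR 1011 = 0000
  pos 9: 1101 XOR 1011 = 0110
  pos 10: 1100 XOR 1011 = 0111
  pos 11: 1110 XOR 1011 = 0101
  pos 12: 1010 XOR 1011 = 0001
Remainder (last 3 bits) = 001. This is the CRC / FCS.

001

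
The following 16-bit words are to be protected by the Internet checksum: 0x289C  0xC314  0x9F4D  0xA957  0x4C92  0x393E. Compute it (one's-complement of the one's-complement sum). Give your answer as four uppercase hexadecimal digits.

45D9

One's-complement addition (fold any carry out of bit 15 back into bit 0):
  0x289C + 0xC314 = 0x0EBB0
  0xEBB0 + 0x9F4D = 0x18AFD → wrap carry → 0x8AFE
  0x8AFE + 0xA957 = 0x13455 → wrap carry → 0x3456
  0x3456 + 0x4C92 = 0x080E8
  0x80E8 + 0x393E = 0x0BA26
One's-complement sum = 0xBA26.
Checksum = ~0xBA26 & 0xFFFF = 0x45D9.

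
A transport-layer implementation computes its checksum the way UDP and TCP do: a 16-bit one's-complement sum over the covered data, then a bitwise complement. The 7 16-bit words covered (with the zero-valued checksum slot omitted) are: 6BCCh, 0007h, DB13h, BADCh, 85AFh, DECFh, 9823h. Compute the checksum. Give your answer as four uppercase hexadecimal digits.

0199

One's-complement addition (fold any carry out of bit 15 back into bit 0):
  0x6BCC + 0x0007 = 0x06BD3
  0x6BD3 + 0xDB13 = 0x146E6 → wrap carry → 0x46E7
  0x46E7 + 0xBADC = 0x101C3 → wrap carry → 0x01C4
  0x01C4 + 0x85AF = 0x08773
  0x8773 + 0xDECF = 0x16642 → wrap carry → 0x6643
  0x6643 + 0x9823 = 0x0FE66
One's-complement sum = 0xFE66.
Checksum = ~0xFE66 & 0xFFFF = 0x0199.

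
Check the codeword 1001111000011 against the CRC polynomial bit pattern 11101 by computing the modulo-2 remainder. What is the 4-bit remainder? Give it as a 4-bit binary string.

Modulo-2 division of 1001111000011 by 11101:
  pos 0: 10011 XOR 11101 = 01110
  pos 1: 11101 XOR 11101 = 00000
  pos 6: 10000 XOR 11101 = 01101
  pos 7: 11011 XOR 11101 = 00110
Remainder = 1101 (nonzero — an error is detected).

1101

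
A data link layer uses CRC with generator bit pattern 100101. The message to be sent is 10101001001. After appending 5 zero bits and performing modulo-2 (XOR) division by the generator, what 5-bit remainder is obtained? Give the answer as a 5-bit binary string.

Append 5 zeros: 1010100100100000. Divide by 100101 (XOR where the leading bit is 1):
  pos 0: 101010 XOR 100101 = 001111
  pos 2: 111101 XOR 100101 = 011000
  pos 3: 110000 XOR 100101 = 010101
  pos 4: 101010 XOR 100101 = 001111
  pos 6: 111110 XOR 100101 = 011011
  pos 7: 110110 XOR 100101 = 010011
  pos 8: 100110 XOR 100101 = 000011
Remainder (last 5 bits) = 01100. This is the CRC / FCS.

01100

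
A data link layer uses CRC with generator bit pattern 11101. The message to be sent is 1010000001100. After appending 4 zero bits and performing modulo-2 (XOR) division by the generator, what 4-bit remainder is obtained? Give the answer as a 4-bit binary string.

Append 4 zeros: 10100000011000000. Divide by 11101 (XOR where the leading bit is 1):
  pos 0: 10100 XOR 11101 = 01001
  pos 1: 10010 XOR 11101 = 01111
  pos 2: 11110 XOR 11101 = 00011
  pos 5: 11001 XOR 11101 = 00100
  pos 7: 10010 XOR 11101 = 01111
  pos 8: 11110 XOR 11101 = 00011
  pos 11: 11000 XOR 11101 = 00101
Remainder (last 4 bits) = 1010. This is the CRC / FCS.

1010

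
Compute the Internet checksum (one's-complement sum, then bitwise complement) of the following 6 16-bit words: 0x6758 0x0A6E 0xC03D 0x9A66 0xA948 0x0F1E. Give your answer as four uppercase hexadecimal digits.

7B2E

One's-complement addition (fold any carry out of bit 15 back into bit 0):
  0x6758 + 0x0A6E = 0x071C6
  0x71C6 + 0xC03D = 0x13203 → wrap carry → 0x3204
  0x3204 + 0x9A66 = 0x0CC6A
  0xCC6A + 0xA948 = 0x175B2 → wrap carry → 0x75B3
  0x75B3 + 0x0F1E = 0x084D1
One's-complement sum = 0x84D1.
Checksum = ~0x84D1 & 0xFFFF = 0x7B2E.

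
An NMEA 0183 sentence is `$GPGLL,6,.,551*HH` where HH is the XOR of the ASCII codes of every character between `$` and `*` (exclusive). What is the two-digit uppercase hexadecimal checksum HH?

55

XOR the ASCII codes of the payload characters:
  'G' = 0x47 → acc = 0x47
  'P' = 0x50 → acc = 0x17
  'G' = 0x47 → acc = 0x50
  'L' = 0x4C → acc = 0x1C
  'L' = 0x4C → acc = 0x50
  ',' = 0x2C → acc = 0x7C
  '6' = 0x36 → acc = 0x4A
  ',' = 0x2C → acc = 0x66
  '.' = 0x2E → acc = 0x48
  ',' = 0x2C → acc = 0x64
  '5' = 0x35 → acc = 0x51
  '5' = 0x35 → acc = 0x64
  '1' = 0x31 → acc = 0x55
Checksum = 0x55.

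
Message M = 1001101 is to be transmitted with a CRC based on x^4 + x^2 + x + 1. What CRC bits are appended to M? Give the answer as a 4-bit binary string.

0101

Append 4 zeros: 10011010000. Divide by 10111 (XOR where the leading bit is 1):
  pos 0: 10011 XOR 10111 = 00100
  pos 2: 10001 XOR 10111 = 00110
  pos 4: 11000 XOR 10111 = 01111
  pos 5: 11110 XOR 10111 = 01001
  pos 6: 10010 XOR 10111 = 00101
Remainder (last 4 bits) = 0101. This is the CRC / FCS.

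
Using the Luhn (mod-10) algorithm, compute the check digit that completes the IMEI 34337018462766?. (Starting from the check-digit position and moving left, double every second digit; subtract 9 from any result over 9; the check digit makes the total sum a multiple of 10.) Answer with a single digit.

2

Partial digits right→left: 6 6 7 2 6 4 8 1 0 7 3 3 4 3
Double every second digit counting from the check-digit position (so the 1st, 3rd, 5th, ... of the partial from the right).
  doubled (with −9 where >9): 3 5 3 7 0 6 8 → sum 32
  kept as-is: 6 2 4 1 7 3 3 → sum 26
Total = 32 + 26 = 58.
Check digit = (10 − (58 mod 10)) mod 10 = 2.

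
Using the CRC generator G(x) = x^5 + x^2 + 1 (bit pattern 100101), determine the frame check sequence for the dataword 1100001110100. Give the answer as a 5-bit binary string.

10000

Append 5 zeros: 110000111010000000. Divide by 100101 (XOR where the leading bit is 1):
  pos 0: 110000 XOR 100101 = 010101
  pos 1: 101011 XOR 100101 = 001110
  pos 3: 111011 XOR 100101 = 011110
  pos 4: 111100 XOR 100101 = 011001
  pos 5: 110011 XOR 100101 = 010110
  pos 6: 101100 XOR 100101 = 001001
  pos 8: 100100 XOR 100101 = 000001
Remainder (last 5 bits) = 10000. This is the CRC / FCS.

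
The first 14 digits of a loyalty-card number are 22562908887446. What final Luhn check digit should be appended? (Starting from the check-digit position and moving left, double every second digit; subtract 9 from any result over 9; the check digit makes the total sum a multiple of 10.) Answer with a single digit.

Partial digits right→left: 6 4 4 7 8 8 8 0 9 2 6 5 2 2
Double every second digit counting from the check-digit position (so the 1st, 3rd, 5th, ... of the partial from the right).
  doubled (with −9 where >9): 3 8 7 7 9 3 4 → sum 41
  kept as-is: 4 7 8 0 2 5 2 → sum 28
Total = 41 + 28 = 69.
Check digit = (10 − (69 mod 10)) mod 10 = 1.

1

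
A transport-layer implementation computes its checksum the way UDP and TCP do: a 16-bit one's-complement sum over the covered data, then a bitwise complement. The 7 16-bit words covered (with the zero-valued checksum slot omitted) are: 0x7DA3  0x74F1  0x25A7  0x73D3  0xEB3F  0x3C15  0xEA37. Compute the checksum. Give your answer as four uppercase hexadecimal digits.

One's-complement addition (fold any carry out of bit 15 back into bit 0):
  0x7DA3 + 0x74F1 = 0x0F294
  0xF294 + 0x25A7 = 0x1183B → wrap carry → 0x183C
  0x183C + 0x73D3 = 0x08C0F
  0x8C0F + 0xEB3F = 0x1774E → wrap carry → 0x774F
  0x774F + 0x3C15 = 0x0B364
  0xB364 + 0xEA37 = 0x19D9B → wrap carry → 0x9D9C
One's-complement sum = 0x9D9C.
Checksum = ~0x9D9C & 0xFFFF = 0x6263.

6263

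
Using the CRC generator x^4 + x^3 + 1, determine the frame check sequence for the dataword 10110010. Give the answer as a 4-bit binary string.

Append 4 zeros: 101100100000. Divide by 11001 (XOR where the leading bit is 1):
  pos 0: 10110 XOR 11001 = 01111
  pos 1: 11110 XOR 11001 = 00111
  pos 3: 11110 XOR 11001 = 00111
  pos 5: 11100 XOR 11001 = 00101
  pos 7: 10100 XOR 11001 = 01101
Remainder (last 4 bits) = 1101. This is the CRC / FCS.

1101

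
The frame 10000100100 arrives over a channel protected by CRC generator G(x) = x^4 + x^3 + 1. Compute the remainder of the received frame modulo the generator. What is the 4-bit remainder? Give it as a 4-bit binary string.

0101

Modulo-2 division of 10000100100 by 11001:
  pos 0: 10000 XOR 11001 = 01001
  pos 1: 10011 XOR 11001 = 01010
  pos 2: 10100 XOR 11001 = 01101
  pos 3: 11010 XOR 11001 = 00011
  pos 6: 11100 XOR 11001 = 00101
Remainder = 0101 (nonzero — an error is detected).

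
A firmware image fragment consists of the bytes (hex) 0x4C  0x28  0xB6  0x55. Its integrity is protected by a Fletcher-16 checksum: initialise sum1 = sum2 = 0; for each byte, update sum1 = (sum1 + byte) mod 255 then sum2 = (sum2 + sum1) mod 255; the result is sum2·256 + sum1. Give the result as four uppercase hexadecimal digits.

Running sums (mod 255):
  after byte 0 (0x4C): sum1=76, sum2=76
  after byte 1 (0x28): sum1=116, sum2=192
  after byte 2 (0xB6): sum1=43, sum2=235
  after byte 3 (0x55): sum1=128, sum2=108
Checksum = sum2·256 + sum1 = 108·256 + 128 = 27776 = 0x6C80.

6C80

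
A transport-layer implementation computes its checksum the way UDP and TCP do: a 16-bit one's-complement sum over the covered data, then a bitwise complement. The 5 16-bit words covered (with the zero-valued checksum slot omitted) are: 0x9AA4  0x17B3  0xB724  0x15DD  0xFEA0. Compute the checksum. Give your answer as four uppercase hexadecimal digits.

8205

One's-complement addition (fold any carry out of bit 15 back into bit 0):
  0x9AA4 + 0x17B3 = 0x0B257
  0xB257 + 0xB724 = 0x1697B → wrap carry → 0x697C
  0x697C + 0x15DD = 0x07F59
  0x7F59 + 0xFEA0 = 0x17DF9 → wrap carry → 0x7DFA
One's-complement sum = 0x7DFA.
Checksum = ~0x7DFA & 0xFFFF = 0x8205.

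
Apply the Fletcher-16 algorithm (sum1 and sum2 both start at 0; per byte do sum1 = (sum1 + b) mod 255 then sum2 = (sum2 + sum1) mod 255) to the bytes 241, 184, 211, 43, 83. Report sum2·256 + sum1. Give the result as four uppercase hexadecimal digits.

C1FC

Running sums (mod 255):
  after byte 0 (241): sum1=241, sum2=241
  after byte 1 (184): sum1=170, sum2=156
  after byte 2 (211): sum1=126, sum2=27
  after byte 3 (43): sum1=169, sum2=196
  after byte 4 (83): sum1=252, sum2=193
Checksum = sum2·256 + sum1 = 193·256 + 252 = 49660 = 0xC1FC.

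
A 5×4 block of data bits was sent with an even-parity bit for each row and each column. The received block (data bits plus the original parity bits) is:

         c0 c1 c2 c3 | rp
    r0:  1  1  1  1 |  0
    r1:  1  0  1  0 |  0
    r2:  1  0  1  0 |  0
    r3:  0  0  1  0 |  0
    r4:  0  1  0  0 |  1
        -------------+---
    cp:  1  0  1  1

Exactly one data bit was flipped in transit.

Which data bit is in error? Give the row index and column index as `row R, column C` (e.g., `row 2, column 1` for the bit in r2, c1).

Recompute each row's even parity and compare to rp:
  r0: data parity 0, sent rp 0 → ok
  r1: data parity 0, sent rp 0 → ok
  r2: data parity 0, sent rp 0 → ok
  r3: data parity 1, sent rp 0 → mismatch
  r4: data parity 1, sent rp 1 → ok
Recompute each column's even parity and compare to cp:
  c0: data parity 1, sent cp 1 → ok
  c1: data parity 0, sent cp 0 → ok
  c2: data parity 0, sent cp 1 → mismatch
  c3: data parity 1, sent cp 1 → ok
Exactly one row (r3) and one column (c2) fail → the flipped bit is at their intersection.

row 3, column 2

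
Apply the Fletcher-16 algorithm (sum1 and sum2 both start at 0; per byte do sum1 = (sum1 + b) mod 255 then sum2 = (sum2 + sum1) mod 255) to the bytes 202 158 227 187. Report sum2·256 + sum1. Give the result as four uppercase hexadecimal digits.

8A09

Running sums (mod 255):
  after byte 0 (202): sum1=202, sum2=202
  after byte 1 (158): sum1=105, sum2=52
  after byte 2 (227): sum1=77, sum2=129
  after byte 3 (187): sum1=9, sum2=138
Checksum = sum2·256 + sum1 = 138·256 + 9 = 35337 = 0x8A09.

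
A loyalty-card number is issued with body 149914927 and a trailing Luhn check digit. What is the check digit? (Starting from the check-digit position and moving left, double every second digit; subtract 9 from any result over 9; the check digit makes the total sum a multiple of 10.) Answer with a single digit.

Partial digits right→left: 7 2 9 4 1 9 9 4 1
Double every second digit counting from the check-digit position (so the 1st, 3rd, 5th, ... of the partial from the right).
  doubled (with −9 where >9): 5 9 2 9 2 → sum 27
  kept as-is: 2 4 9 4 → sum 19
Total = 27 + 19 = 46.
Check digit = (10 − (46 mod 10)) mod 10 = 4.

4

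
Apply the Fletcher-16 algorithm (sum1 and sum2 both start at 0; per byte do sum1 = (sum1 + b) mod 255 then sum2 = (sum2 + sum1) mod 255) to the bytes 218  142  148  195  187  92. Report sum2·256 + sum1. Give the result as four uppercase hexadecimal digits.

5BD9

Running sums (mod 255):
  after byte 0 (218): sum1=218, sum2=218
  after byte 1 (142): sum1=105, sum2=68
  after byte 2 (148): sum1=253, sum2=66
  after byte 3 (195): sum1=193, sum2=4
  after byte 4 (187): sum1=125, sum2=129
  after byte 5 (92): sum1=217, sum2=91
Checksum = sum2·256 + sum1 = 91·256 + 217 = 23513 = 0x5BD9.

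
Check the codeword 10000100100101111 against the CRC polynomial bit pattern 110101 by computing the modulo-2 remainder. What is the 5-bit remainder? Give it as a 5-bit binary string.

Modulo-2 division of 10000100100101111 by 110101:
  pos 0: 100001 XOR 110101 = 010100
  pos 1: 101000 XOR 110101 = 011101
  pos 2: 111010 XOR 110101 = 001111
  pos 4: 111110 XOR 110101 = 001011
  pos 6: 101101 XOR 110101 = 011000
  pos 7: 110000 XOR 110101 = 000101
  pos 10: 101111 XOR 110101 = 011010
  pos 11: 110101 XOR 110101 = 000000
Remainder = 00000 (zero — the frame passes the CRC check).

00000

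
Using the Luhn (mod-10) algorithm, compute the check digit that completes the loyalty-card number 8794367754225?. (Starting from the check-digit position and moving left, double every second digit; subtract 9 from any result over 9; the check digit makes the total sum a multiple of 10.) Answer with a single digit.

Partial digits right→left: 5 2 2 4 5 7 7 6 3 4 9 7 8
Double every second digit counting from the check-digit position (so the 1st, 3rd, 5th, ... of the partial from the right).
  doubled (with −9 where >9): 1 4 1 5 6 9 7 → sum 33
  kept as-is: 2 4 7 6 4 7 → sum 30
Total = 33 + 30 = 63.
Check digit = (10 − (63 mod 10)) mod 10 = 7.

7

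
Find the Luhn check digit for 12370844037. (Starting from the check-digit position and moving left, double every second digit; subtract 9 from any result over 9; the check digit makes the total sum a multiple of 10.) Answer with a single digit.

5

Partial digits right→left: 7 3 0 4 4 8 0 7 3 2 1
Double every second digit counting from the check-digit position (so the 1st, 3rd, 5th, ... of the partial from the right).
  doubled (with −9 where >9): 5 0 8 0 6 2 → sum 21
  kept as-is: 3 4 8 7 2 → sum 24
Total = 21 + 24 = 45.
Check digit = (10 − (45 mod 10)) mod 10 = 5.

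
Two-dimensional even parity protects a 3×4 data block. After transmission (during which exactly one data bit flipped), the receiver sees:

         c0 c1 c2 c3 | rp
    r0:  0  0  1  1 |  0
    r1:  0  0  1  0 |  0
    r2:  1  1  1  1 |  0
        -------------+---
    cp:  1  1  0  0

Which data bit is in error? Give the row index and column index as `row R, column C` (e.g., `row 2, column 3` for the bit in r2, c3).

row 1, column 2

Recompute each row's even parity and compare to rp:
  r0: data parity 0, sent rp 0 → ok
  r1: data parity 1, sent rp 0 → mismatch
  r2: data parity 0, sent rp 0 → ok
Recompute each column's even parity and compare to cp:
  c0: data parity 1, sent cp 1 → ok
  c1: data parity 1, sent cp 1 → ok
  c2: data parity 1, sent cp 0 → mismatch
  c3: data parity 0, sent cp 0 → ok
Exactly one row (r1) and one column (c2) fail → the flipped bit is at their intersection.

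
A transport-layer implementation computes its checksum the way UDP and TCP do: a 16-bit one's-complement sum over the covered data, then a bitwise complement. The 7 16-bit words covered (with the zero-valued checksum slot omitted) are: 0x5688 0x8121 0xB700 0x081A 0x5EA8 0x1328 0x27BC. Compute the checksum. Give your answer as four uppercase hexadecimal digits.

One's-complement addition (fold any carry out of bit 15 back into bit 0):
  0x5688 + 0x8121 = 0x0D7A9
  0xD7A9 + 0xB700 = 0x18EA9 → wrap carry → 0x8EAA
  0x8EAA + 0x081A = 0x096C4
  0x96C4 + 0x5EA8 = 0x0F56C
  0xF56C + 0x1328 = 0x10894 → wrap carry → 0x0895
  0x0895 + 0x27BC = 0x03051
One's-complement sum = 0x3051.
Checksum = ~0x3051 & 0xFFFF = 0xCFAE.

CFAE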